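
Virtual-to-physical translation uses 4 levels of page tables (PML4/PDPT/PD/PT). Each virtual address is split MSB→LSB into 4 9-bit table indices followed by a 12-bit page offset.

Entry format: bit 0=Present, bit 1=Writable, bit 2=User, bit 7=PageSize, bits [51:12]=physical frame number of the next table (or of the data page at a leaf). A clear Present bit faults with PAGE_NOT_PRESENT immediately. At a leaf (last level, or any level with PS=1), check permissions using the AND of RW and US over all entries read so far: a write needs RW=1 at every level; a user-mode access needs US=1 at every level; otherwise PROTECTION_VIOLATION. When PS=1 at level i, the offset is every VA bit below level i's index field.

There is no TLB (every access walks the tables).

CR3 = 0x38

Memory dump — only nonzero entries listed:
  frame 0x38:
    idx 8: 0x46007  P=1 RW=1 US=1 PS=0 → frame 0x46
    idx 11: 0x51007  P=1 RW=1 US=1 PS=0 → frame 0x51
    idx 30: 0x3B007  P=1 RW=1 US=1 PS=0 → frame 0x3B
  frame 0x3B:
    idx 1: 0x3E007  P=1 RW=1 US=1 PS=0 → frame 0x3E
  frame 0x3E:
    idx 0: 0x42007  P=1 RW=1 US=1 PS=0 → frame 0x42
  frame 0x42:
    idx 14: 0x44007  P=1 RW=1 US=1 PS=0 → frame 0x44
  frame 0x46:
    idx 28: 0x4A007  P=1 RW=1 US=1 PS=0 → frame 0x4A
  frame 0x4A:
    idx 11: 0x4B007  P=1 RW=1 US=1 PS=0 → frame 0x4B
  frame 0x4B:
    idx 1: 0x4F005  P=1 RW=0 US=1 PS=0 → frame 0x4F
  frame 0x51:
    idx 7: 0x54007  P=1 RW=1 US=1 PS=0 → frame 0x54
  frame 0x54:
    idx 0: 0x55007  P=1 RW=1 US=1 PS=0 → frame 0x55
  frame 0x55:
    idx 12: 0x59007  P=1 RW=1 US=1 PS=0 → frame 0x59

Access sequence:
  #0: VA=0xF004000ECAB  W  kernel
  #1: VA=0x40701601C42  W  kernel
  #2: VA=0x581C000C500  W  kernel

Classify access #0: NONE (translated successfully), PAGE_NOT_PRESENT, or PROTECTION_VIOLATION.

Trace:
#0 VA=0xF004000ECAB (w,kernel):
  [0] read 0x38 idx=30: raw=0x3B007 flags P=1 W=1 U=1 S=0
  [1] read 0x3B idx=1: raw=0x3E007 flags P=1 W=1 U=1 S=0
  [2] read 0x3E idx=0: raw=0x42007 flags P=1 W=1 U=1 S=0
  [3] read 0x42 idx=14: raw=0x44007 flags P=1 W=1 U=1 S=0
  ⇒ phys 0x44CAB  [4 reads]
#1 VA=0x40701601C42 (w,kernel):
  [0] read 0x38 idx=8: raw=0x46007 flags P=1 W=1 U=1 S=0
  [1] read 0x46 idx=28: raw=0x4A007 flags P=1 W=1 U=1 S=0
  [2] read 0x4A idx=11: raw=0x4B007 flags P=1 W=1 U=1 S=0
  [3] read 0x4B idx=1: raw=0x4F005 flags P=1 W=0 U=1 S=0
  ⇒ fault: PROTECTION_VIOLATION  — 4 lookups
#2 VA=0x581C000C500 (w,kernel):
  [0] read 0x38 idx=11: raw=0x51007 flags P=1 W=1 U=1 S=0
  [1] read 0x51 idx=7: raw=0x54007 flags P=1 W=1 U=1 S=0
  [2] read 0x54 idx=0: raw=0x55007 flags P=1 W=1 U=1 S=0
  [3] read 0x55 idx=12: raw=0x59007 flags P=1 W=1 U=1 S=0
  ⇒ phys 0x59500  [4 reads]

Access #0 fault: NONE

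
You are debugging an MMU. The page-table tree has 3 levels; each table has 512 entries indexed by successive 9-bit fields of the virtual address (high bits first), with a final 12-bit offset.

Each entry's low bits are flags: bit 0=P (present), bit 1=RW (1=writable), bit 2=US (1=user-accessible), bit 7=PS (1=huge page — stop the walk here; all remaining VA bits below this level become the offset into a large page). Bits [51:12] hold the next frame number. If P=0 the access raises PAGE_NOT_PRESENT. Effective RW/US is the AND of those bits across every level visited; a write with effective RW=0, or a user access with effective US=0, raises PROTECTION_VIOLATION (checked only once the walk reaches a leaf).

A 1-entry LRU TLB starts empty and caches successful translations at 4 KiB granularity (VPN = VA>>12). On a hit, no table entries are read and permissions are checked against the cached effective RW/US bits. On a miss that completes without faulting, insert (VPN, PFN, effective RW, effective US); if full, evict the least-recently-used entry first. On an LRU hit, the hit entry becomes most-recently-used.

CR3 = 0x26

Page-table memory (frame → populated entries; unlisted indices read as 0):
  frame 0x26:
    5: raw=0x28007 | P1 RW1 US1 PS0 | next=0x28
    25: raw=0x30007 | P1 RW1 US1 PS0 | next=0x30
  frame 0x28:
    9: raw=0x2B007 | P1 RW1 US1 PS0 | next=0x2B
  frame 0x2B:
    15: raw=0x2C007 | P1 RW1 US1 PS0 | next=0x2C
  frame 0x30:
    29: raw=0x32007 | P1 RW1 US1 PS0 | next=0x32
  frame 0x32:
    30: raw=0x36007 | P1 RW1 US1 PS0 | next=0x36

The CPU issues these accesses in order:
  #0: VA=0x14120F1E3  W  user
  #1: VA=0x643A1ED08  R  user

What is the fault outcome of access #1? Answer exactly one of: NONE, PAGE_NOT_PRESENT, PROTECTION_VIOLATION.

Trace:
#0 VA=0x14120F1E3 (w,user):
  L0 @0x26[5] → 0x28007  P=1,RW=1,US=1,PS=0
  L1 @0x28[9] → 0x2B007  P=1,RW=1,US=1,PS=0
  L2 @0x2B[15] → 0x2C007  P=1,RW=1,US=1,PS=0
  ✓ 0x2C1E3  — 3 lookups
#1 VA=0x643A1ED08 (r,user):
  L0 @0x26[25] → 0x30007  P=1,RW=1,US=1,PS=0
  L1 @0x30[29] → 0x32007  P=1,RW=1,US=1,PS=0
  L2 @0x32[30] → 0x36007  P=1,RW=1,US=1,PS=0
  ✓ 0x36D08  — 3 lookups

Access #1 fault: NONE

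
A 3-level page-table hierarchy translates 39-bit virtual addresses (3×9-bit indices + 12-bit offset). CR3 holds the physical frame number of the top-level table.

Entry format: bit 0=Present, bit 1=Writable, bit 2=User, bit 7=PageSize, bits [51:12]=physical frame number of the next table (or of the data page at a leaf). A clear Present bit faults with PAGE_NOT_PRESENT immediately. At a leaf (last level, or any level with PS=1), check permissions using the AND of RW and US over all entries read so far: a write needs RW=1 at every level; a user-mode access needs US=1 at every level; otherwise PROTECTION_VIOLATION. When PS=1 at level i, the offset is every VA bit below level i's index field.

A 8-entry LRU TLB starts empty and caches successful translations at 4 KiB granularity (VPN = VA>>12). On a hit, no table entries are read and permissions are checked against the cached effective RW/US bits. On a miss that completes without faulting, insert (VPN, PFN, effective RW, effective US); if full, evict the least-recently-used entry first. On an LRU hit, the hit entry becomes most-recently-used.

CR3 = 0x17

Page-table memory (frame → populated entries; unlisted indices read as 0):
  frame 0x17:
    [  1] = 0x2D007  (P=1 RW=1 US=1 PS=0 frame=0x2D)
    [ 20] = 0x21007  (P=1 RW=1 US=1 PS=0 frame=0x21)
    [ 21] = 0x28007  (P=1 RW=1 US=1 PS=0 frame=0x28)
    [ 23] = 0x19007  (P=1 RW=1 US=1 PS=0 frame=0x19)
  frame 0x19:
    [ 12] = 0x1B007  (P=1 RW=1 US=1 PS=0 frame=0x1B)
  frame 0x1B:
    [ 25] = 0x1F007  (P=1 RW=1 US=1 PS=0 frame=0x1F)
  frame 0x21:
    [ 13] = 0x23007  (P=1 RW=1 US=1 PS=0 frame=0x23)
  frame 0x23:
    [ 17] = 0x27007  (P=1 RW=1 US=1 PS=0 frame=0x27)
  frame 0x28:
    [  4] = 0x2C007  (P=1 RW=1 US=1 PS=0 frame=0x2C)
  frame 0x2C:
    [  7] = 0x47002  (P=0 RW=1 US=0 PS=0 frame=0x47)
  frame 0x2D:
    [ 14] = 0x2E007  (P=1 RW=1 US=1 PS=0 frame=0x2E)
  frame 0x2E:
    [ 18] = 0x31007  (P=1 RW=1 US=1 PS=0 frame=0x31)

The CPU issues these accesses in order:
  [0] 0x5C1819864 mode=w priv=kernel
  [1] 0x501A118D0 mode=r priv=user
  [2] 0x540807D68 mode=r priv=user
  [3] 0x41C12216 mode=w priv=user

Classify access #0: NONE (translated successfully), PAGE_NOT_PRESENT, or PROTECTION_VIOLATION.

Walk each access:
#0 VA=0x5C1819864 (w,kernel):
  L0: frame=0x17 idx=23 entry=0x19007 [P=1 RW=1 US=1 PS=0]
  L1: frame=0x19 idx=12 entry=0x1B007 [P=1 RW=1 US=1 PS=0]
  L2: frame=0x1B idx=25 entry=0x1F007 [P=1 RW=1 US=1 PS=0]
  ⇒ phys 0x1F864  [3 reads]
#1 VA=0x501A118D0 (r,user):
  L0: frame=0x17 idx=20 entry=0x21007 [P=1 RW=1 US=1 PS=0]
  L1: frame=0x21 idx=13 entry=0x23007 [P=1 RW=1 US=1 PS=0]
  L2: frame=0x23 idx=17 entry=0x27007 [P=1 RW=1 US=1 PS=0]
  ⇒ phys 0x278D0  [3 reads]
#2 VA=0x540807D68 (r,user):
  L0: frame=0x17 idx=21 entry=0x28007 [P=1 RW=1 US=1 PS=0]
  L1: frame=0x28 idx=4 entry=0x2C007 [P=1 RW=1 US=1 PS=0]
  L2: frame=0x2C idx=7 entry=0x47002 [P=0 RW=1 US=0 PS=0]
  → PAGE_NOT_PRESENT  (3 entries read)
#3 VA=0x41C12216 (w,user):
  L0: frame=0x17 idx=1 entry=0x2D007 [P=1 RW=1 US=1 PS=0]
  L1: frame=0x2D idx=14 entry=0x2E007 [P=1 RW=1 US=1 PS=0]
  L2: frame=0x2E idx=18 entry=0x31007 [P=1 RW=1 US=1 PS=0]
  ⇒ phys 0x31216  [3 reads]

Access #0 fault: NONE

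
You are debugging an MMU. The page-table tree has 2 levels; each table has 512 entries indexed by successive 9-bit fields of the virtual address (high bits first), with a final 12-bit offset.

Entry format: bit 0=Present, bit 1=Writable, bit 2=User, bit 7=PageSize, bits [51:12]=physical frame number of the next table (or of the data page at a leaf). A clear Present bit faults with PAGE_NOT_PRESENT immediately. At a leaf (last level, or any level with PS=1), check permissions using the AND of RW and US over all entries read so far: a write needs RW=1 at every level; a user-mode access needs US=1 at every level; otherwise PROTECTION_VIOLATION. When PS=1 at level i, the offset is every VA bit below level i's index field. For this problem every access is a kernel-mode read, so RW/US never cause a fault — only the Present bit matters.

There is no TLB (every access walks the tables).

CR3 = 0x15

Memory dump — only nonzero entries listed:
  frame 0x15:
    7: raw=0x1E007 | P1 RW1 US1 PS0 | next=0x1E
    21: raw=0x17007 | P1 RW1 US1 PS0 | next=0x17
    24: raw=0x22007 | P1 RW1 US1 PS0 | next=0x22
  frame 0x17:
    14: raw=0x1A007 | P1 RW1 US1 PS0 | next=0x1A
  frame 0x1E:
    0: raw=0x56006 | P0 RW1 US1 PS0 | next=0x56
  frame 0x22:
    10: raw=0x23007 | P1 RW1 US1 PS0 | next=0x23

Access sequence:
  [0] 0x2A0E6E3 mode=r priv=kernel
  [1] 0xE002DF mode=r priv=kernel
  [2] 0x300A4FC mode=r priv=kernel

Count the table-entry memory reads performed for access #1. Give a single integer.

Walk each access:
#0 VA=0x2A0E6E3 (r,kernel):
  [0] read 0x15 idx=21: raw=0x17007 flags P=1 W=1 U=1 S=0
  [1] read 0x17 idx=14: raw=0x1A007 flags P=1 W=1 U=1 S=0
  → PA=0x1A6E3  (2 entries read)
#1 VA=0xE002DF (r,kernel):
  [0] read 0x15 idx=7: raw=0x1E007 flags P=1 W=1 U=1 S=0
  [1] read 0x1E idx=0: raw=0x56006 flags P=0 W=1 U=1 S=0
  ✗ PAGE_NOT_PRESENT  [2 reads]
#2 VA=0x300A4FC (r,kernel):
  [0] read 0x15 idx=24: raw=0x22007 flags P=1 W=1 U=1 S=0
  [1] read 0x22 idx=10: raw=0x23007 flags P=1 W=1 U=1 S=0
  → PA=0x234FC  (2 entries read)

Entries read for #1: 2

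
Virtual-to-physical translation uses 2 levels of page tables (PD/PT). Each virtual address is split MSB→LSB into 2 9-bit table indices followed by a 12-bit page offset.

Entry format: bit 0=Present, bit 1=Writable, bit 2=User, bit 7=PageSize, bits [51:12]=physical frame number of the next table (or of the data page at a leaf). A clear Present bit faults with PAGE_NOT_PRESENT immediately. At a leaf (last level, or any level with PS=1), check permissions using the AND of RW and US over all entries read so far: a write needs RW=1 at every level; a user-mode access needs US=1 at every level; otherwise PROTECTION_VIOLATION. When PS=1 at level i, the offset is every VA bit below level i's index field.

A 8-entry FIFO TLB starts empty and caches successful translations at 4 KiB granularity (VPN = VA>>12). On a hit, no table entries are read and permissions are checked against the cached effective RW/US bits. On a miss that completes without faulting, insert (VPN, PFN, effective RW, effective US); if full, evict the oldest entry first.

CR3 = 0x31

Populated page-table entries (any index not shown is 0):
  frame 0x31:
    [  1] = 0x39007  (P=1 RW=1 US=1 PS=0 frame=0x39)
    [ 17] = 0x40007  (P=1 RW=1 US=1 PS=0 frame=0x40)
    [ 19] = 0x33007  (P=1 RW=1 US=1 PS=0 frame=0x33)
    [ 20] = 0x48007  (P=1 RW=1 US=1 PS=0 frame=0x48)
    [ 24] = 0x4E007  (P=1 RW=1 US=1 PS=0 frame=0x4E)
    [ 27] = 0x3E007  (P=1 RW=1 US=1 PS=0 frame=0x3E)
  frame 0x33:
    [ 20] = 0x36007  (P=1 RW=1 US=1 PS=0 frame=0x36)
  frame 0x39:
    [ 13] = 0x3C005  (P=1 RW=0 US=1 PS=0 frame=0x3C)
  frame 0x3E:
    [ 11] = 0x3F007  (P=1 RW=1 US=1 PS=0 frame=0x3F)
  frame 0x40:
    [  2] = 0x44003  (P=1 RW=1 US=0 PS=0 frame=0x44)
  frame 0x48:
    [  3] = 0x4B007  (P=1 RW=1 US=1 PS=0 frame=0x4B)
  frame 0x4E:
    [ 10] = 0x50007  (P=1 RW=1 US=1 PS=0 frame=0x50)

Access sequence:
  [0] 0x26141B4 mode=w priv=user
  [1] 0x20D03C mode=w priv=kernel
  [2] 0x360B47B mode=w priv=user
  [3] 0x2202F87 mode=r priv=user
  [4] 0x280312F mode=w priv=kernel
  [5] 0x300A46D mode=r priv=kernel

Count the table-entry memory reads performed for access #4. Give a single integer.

Trace:
#0 VA=0x26141B4 (w,user):
  [0] read 0x31 idx=19: raw=0x33007 flags P=1 W=1 U=1 S=0
  [1] read 0x33 idx=20: raw=0x36007 flags P=1 W=1 U=1 S=0
  ⇒ phys 0x361B4  [2 reads]
#1 VA=0x20D03C (w,kernel):
  [0] read 0x31 idx=1: raw=0x39007 flags P=1 W=1 U=1 S=0
  [1] read 0x39 idx=13: raw=0x3C005 flags P=1 W=0 U=1 S=0
  ⇒ fault: PROTECTION_VIOLATION  — 2 lookups
#2 VA=0x360B47B (w,user):
  [0] read 0x31 idx=27: raw=0x3E007 flags P=1 W=1 U=1 S=0
  [1] read 0x3E idx=11: raw=0x3F007 flags P=1 W=1 U=1 S=0
  ⇒ phys 0x3F47B  [2 reads]
#3 VA=0x2202F87 (r,user):
  [0] read 0x31 idx=17: raw=0x40007 flags P=1 W=1 U=1 S=0
  [1] read 0x40 idx=2: raw=0x44003 flags P=1 W=1 U=0 S=0
  ⇒ fault: PROTECTION_VIOLATION  — 2 lookups
#4 VA=0x280312F (w,kernel):
  [0] read 0x31 idx=20: raw=0x48007 flags P=1 W=1 U=1 S=0
  [1] read 0x48 idx=3: raw=0x4B007 flags P=1 W=1 U=1 S=0
  ⇒ phys 0x4B12F  [2 reads]
#5 VA=0x300A46D (r,kernel):
  [0] read 0x31 idx=24: raw=0x4E007 flags P=1 W=1 U=1 S=0
  [1] read 0x4E idx=10: raw=0x50007 flags P=1 W=1 U=1 S=0
  ⇒ phys 0x5046D  [2 reads]

Entries read for #4: 2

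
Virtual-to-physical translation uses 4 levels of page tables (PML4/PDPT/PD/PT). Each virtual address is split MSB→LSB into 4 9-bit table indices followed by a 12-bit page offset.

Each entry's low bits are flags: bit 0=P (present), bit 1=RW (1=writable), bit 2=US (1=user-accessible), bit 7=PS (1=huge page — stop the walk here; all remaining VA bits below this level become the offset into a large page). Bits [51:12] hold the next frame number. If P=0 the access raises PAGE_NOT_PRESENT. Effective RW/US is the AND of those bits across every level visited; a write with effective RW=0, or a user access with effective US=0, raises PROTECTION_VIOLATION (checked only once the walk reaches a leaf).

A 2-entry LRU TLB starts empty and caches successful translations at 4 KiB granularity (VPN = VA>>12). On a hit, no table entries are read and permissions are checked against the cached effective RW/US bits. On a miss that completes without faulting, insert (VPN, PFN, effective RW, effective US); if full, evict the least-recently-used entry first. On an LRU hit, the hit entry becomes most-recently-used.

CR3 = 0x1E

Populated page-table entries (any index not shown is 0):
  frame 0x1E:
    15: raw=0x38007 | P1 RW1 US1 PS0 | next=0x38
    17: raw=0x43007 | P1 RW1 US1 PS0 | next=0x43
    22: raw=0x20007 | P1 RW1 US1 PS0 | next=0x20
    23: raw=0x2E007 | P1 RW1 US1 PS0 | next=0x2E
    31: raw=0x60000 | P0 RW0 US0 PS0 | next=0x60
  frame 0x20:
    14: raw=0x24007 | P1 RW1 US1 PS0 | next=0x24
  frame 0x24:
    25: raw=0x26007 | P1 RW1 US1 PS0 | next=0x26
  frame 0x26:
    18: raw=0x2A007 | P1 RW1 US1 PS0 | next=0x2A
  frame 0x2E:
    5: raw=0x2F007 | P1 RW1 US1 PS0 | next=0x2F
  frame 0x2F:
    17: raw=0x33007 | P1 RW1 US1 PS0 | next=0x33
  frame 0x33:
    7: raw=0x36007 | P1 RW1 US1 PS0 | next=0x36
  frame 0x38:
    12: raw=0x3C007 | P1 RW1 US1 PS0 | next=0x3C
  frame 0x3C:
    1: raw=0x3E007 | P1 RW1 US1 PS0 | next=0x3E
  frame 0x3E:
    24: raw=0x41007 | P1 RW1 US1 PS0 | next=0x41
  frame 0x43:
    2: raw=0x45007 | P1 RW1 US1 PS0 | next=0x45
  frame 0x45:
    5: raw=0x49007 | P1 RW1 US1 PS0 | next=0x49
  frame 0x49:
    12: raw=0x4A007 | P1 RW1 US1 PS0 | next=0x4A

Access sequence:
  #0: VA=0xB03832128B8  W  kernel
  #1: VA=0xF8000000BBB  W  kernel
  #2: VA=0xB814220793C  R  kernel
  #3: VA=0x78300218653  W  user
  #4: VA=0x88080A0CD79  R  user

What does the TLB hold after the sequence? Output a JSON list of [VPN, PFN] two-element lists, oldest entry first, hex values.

Trace:
#0 VA=0xB03832128B8 (w,kernel):
  lvl0: tbl 0x1E, slot 22 ⇒ 0x20007 (P1/RW1/US1/PS0)
  lvl1: tbl 0x20, slot 14 ⇒ 0x24007 (P1/RW1/US1/PS0)
  lvl2: tbl 0x24, slot 25 ⇒ 0x26007 (P1/RW1/US1/PS0)
  lvl3: tbl 0x26, slot 18 ⇒ 0x2A007 (P1/RW1/US1/PS0)
  → PA=0x2A8B8  (4 entries read)
#1 VA=0xF8000000BBB (w,kernel):
  lvl0: tbl 0x1E, slot 31 ⇒ 0x60000 (P0/RW0/US0/PS0)
  → PAGE_NOT_PRESENT  (1 entries read)
#2 VA=0xB814220793C (r,kernel):
  lvl0: tbl 0x1E, slot 23 ⇒ 0x2E007 (P1/RW1/US1/PS0)
  lvl1: tbl 0x2E, slot 5 ⇒ 0x2F007 (P1/RW1/US1/PS0)
  lvl2: tbl 0x2F, slot 17 ⇒ 0x33007 (P1/RW1/US1/PS0)
  lvl3: tbl 0x33, slot 7 ⇒ 0x36007 (P1/RW1/US1/PS0)
  → PA=0x3693C  (4 entries read)
#3 VA=0x78300218653 (w,user):
  lvl0: tbl 0x1E, slot 15 ⇒ 0x38007 (P1/RW1/US1/PS0)
  lvl1: tbl 0x38, slot 12 ⇒ 0x3C007 (P1/RW1/US1/PS0)
  lvl2: tbl 0x3C, slot 1 ⇒ 0x3E007 (P1/RW1/US1/PS0)
  lvl3: tbl 0x3E, slot 24 ⇒ 0x41007 (P1/RW1/US1/PS0)
  → PA=0x41653  (4 entries read)
#4 VA=0x88080A0CD79 (r,user):
  lvl0: tbl 0x1E, slot 17 ⇒ 0x43007 (P1/RW1/US1/PS0)
  lvl1: tbl 0x43, slot 2 ⇒ 0x45007 (P1/RW1/US1/PS0)
  lvl2: tbl 0x45, slot 5 ⇒ 0x49007 (P1/RW1/US1/PS0)
  lvl3: tbl 0x49, slot 12 ⇒ 0x4A007 (P1/RW1/US1/PS0)
  → PA=0x4AD79  (4 entries read)

TLB: [["0x78300218", "0x41"], ["0x88080A0C", "0x4A"]]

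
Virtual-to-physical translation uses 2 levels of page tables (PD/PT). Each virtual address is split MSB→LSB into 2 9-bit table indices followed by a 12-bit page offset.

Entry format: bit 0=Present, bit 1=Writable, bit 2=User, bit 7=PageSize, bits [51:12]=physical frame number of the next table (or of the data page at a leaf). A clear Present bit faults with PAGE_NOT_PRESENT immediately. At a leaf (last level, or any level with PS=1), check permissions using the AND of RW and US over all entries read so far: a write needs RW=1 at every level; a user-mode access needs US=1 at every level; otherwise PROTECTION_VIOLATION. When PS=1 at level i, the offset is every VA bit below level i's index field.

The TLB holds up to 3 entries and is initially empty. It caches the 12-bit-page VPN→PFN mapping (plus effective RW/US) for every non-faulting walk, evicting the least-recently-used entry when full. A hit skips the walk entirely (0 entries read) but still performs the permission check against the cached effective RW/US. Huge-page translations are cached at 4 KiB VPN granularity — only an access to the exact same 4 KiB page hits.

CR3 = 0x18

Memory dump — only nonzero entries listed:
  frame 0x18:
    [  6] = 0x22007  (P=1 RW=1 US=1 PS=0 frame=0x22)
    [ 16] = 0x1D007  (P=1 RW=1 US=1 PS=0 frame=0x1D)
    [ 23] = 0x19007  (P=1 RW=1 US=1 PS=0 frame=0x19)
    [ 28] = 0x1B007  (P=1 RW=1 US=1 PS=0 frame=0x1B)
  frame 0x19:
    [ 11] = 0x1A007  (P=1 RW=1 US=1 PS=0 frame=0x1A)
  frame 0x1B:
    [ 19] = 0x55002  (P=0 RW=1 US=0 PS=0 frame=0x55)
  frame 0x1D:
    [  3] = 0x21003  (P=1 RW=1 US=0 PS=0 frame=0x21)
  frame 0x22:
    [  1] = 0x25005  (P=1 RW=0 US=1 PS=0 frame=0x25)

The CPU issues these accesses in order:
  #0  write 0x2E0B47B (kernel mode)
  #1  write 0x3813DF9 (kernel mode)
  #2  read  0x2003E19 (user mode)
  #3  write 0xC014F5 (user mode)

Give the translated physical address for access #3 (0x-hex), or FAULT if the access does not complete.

Walk each access:
#0 VA=0x2E0B47B (w,kernel):
  [0] read 0x18 idx=23: raw=0x19007 flags P=1 W=1 U=1 S=0
  [1] read 0x19 idx=11: raw=0x1A007 flags P=1 W=1 U=1 S=0
  ✓ 0x1A47B  — 2 lookups
#1 VA=0x3813DF9 (w,kernel):
  [0] read 0x18 idx=28: raw=0x1B007 flags P=1 W=1 U=1 S=0
  [1] read 0x1B idx=19: raw=0x55002 flags P=0 W=1 U=0 S=0
  ✗ PAGE_NOT_PRESENT  [2 reads]
#2 VA=0x2003E19 (r,user):
  [0] read 0x18 idx=16: raw=0x1D007 flags P=1 W=1 U=1 S=0
  [1] read 0x1D idx=3: raw=0x21003 flags P=1 W=1 U=0 S=0
  ✗ PROTECTION_VIOLATION  [2 reads]
#3 VA=0xC014F5 (w,user):
  [0] read 0x18 idx=6: raw=0x22007 flags P=1 W=1 U=1 S=0
  [1] read 0x22 idx=1: raw=0x25005 flags P=1 W=0 U=1 S=0
  ✗ PROTECTION_VIOLATION  [2 reads]

Access #3 PA: FAULT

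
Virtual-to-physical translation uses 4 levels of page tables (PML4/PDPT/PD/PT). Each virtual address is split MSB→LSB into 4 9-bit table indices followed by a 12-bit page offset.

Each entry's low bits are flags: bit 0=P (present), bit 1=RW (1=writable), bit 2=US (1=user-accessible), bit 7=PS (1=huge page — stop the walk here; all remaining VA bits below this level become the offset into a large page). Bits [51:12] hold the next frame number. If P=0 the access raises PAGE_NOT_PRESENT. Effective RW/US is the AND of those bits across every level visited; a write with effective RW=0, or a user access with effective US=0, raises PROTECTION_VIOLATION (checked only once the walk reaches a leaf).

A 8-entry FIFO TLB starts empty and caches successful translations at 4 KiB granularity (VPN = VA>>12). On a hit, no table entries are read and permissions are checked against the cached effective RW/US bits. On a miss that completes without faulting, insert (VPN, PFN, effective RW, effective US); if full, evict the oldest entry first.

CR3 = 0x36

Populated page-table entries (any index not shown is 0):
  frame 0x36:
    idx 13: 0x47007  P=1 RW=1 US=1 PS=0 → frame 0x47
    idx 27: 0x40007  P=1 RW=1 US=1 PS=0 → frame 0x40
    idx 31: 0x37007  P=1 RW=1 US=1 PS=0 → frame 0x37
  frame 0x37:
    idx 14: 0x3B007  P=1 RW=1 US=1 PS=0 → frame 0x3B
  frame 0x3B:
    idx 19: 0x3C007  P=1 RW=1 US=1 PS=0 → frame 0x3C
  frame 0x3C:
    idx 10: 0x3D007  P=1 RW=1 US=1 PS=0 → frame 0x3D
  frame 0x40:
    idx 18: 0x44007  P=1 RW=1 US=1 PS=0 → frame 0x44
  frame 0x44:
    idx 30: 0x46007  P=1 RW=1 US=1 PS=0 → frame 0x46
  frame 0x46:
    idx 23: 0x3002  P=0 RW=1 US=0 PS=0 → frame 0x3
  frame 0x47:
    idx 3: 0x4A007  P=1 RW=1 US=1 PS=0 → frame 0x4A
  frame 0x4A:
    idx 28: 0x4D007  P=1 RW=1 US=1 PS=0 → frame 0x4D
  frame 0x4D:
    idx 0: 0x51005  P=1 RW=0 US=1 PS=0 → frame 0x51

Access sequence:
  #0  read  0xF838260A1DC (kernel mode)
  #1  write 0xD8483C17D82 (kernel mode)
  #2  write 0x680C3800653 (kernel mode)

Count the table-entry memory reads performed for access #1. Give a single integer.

Trace:
#0 VA=0xF838260A1DC (r,kernel):
  L0: frame=0x36 idx=31 entry=0x37007 [P=1 RW=1 US=1 PS=0]
  L1: frame=0x37 idx=14 entry=0x3B007 [P=1 RW=1 US=1 PS=0]
  L2: frame=0x3B idx=19 entry=0x3C007 [P=1 RW=1 US=1 PS=0]
  L3: frame=0x3C idx=10 entry=0x3D007 [P=1 RW=1 US=1 PS=0]
  ✓ 0x3D1DC  — 4 lookups
#1 VA=0xD8483C17D82 (w,kernel):
  L0: frame=0x36 idx=27 entry=0x40007 [P=1 RW=1 US=1 PS=0]
  L1: frame=0x40 idx=18 entry=0x44007 [P=1 RW=1 US=1 PS=0]
  L2: frame=0x44 idx=30 entry=0x46007 [P=1 RW=1 US=1 PS=0]
  L3: frame=0x46 idx=23 entry=0x3002 [P=0 RW=1 US=0 PS=0]
  ⇒ fault: PAGE_NOT_PRESENT  — 4 lookups
#2 VA=0x680C3800653 (w,kernel):
  L0: frame=0x36 idx=13 entry=0x47007 [P=1 RW=1 US=1 PS=0]
  L1: frame=0x47 idx=3 entry=0x4A007 [P=1 RW=1 US=1 PS=0]
  L2: frame=0x4A idx=28 entry=0x4D007 [P=1 RW=1 US=1 PS=0]
  L3: frame=0x4D idx=0 entry=0x51005 [P=1 RW=0 US=1 PS=0]
  ⇒ fault: PROTECTION_VIOLATION  — 4 lookups

Entries read for #1: 4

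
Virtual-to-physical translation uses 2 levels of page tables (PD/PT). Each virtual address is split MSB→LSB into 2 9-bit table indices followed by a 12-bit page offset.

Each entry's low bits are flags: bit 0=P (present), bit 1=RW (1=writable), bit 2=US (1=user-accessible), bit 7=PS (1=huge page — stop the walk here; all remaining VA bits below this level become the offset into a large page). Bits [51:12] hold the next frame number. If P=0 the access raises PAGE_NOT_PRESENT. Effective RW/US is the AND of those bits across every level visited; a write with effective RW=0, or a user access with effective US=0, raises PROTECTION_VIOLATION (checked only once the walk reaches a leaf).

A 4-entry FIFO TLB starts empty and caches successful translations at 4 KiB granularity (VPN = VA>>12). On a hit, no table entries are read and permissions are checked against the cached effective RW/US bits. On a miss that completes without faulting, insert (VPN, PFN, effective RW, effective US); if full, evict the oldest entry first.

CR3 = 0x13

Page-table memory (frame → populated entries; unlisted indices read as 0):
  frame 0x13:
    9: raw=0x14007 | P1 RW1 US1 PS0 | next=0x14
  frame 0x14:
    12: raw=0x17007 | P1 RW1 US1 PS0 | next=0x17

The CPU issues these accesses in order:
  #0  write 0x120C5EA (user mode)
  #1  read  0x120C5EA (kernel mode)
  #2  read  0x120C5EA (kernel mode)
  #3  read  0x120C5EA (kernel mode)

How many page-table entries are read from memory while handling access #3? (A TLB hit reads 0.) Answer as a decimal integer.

Per-access translation:
#0 VA=0x120C5EA (w,user):
  lvl0: tbl 0x13, slot 9 ⇒ 0x14007 (P1/RW1/US1/PS0)
  lvl1: tbl 0x14, slot 12 ⇒ 0x17007 (P1/RW1/US1/PS0)
  ✓ 0x175EA  — 2 lookups
#1 VA=0x120C5EA (r,kernel):
  TLB hit vpn=0x120C → PA=0x175EA
#2 VA=0x120C5EA (r,kernel):
  TLB hit vpn=0x120C → PA=0x175EA
#3 VA=0x120C5EA (r,kernel):
  TLB hit vpn=0x120C → PA=0x175EA

Entries read for #3: 0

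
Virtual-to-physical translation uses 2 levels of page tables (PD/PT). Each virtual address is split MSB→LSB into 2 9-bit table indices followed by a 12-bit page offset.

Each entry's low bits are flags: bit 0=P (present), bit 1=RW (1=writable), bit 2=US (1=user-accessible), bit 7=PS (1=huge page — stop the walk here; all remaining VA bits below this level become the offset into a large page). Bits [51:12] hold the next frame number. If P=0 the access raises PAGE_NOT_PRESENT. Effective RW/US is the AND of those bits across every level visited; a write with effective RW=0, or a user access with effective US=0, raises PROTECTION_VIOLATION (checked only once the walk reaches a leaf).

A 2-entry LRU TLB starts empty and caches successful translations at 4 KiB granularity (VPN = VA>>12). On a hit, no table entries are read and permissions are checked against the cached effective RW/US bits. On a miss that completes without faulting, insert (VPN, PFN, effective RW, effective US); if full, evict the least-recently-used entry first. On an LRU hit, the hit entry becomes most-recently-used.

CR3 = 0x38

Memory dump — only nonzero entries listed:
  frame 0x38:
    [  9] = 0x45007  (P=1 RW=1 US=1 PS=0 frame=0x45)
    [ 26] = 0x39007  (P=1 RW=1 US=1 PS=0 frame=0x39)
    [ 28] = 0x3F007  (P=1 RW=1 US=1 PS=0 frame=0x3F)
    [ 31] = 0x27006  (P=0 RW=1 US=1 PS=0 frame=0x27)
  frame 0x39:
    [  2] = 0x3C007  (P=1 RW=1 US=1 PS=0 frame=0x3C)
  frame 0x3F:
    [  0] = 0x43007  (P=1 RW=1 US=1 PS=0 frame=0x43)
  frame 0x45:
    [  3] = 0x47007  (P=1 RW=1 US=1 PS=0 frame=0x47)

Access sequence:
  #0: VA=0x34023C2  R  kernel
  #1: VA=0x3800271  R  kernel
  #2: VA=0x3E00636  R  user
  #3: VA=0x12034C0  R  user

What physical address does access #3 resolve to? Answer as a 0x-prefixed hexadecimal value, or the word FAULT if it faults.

Per-access translation:
#0 VA=0x34023C2 (r,kernel):
  lvl0: tbl 0x38, slot 26 ⇒ 0x39007 (P1/RW1/US1/PS0)
  lvl1: tbl 0x39, slot 2 ⇒ 0x3C007 (P1/RW1/US1/PS0)
  ✓ 0x3C3C2  — 2 lookups
#1 VA=0x3800271 (r,kernel):
  lvl0: tbl 0x38, slot 28 ⇒ 0x3F007 (P1/RW1/US1/PS0)
  lvl1: tbl 0x3F, slot 0 ⇒ 0x43007 (P1/RW1/US1/PS0)
  ✓ 0x43271  — 2 lookups
#2 VA=0x3E00636 (r,user):
  lvl0: tbl 0x38, slot 31 ⇒ 0x27006 (P0/RW1/US1/PS0)
  ✗ PAGE_NOT_PRESENT  [1 reads]
#3 VA=0x12034C0 (r,user):
  lvl0: tbl 0x38, slot 9 ⇒ 0x45007 (P1/RW1/US1/PS0)
  lvl1: tbl 0x45, slot 3 ⇒ 0x47007 (P1/RW1/US1/PS0)
  ✓ 0x474C0  — 2 lookups

Access #3 PA: 0x474C0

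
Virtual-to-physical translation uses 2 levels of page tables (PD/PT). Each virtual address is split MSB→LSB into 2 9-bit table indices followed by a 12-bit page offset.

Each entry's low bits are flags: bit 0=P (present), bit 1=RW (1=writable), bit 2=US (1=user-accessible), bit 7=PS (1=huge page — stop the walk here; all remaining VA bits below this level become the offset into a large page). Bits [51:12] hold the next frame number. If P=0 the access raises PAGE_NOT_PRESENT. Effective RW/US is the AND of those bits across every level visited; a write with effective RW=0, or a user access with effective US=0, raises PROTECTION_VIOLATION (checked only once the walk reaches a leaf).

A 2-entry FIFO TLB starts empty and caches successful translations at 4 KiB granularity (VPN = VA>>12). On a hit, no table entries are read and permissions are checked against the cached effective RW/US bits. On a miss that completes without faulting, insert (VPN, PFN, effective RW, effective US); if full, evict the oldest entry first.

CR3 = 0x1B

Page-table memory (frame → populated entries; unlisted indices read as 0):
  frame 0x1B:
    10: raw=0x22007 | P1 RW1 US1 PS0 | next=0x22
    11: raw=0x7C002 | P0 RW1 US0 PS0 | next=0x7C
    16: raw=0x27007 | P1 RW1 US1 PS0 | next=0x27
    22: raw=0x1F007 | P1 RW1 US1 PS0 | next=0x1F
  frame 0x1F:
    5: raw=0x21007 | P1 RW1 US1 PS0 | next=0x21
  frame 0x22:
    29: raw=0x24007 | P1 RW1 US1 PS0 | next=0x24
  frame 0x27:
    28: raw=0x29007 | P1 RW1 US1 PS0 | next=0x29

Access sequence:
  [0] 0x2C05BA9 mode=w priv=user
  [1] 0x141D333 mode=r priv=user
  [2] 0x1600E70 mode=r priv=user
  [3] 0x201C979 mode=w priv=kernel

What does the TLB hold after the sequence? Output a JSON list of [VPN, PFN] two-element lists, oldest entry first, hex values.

Walk each access:
#0 VA=0x2C05BA9 (w,user):
  [0] read 0x1B idx=22: raw=0x1F007 flags P=1 W=1 U=1 S=0
  [1] read 0x1F idx=5: raw=0x21007 flags P=1 W=1 U=1 S=0
  ⇒ phys 0x21BA9  [2 reads]
#1 VA=0x141D333 (r,user):
  [0] read 0x1B idx=10: raw=0x22007 flags P=1 W=1 U=1 S=0
  [1] read 0x22 idx=29: raw=0x24007 flags P=1 W=1 U=1 S=0
  ⇒ phys 0x24333  [2 reads]
#2 VA=0x1600E70 (r,user):
  [0] read 0x1B idx=11: raw=0x7C002 flags P=0 W=1 U=0 S=0
  ⇒ fault: PAGE_NOT_PRESENT  — 1 lookups
#3 VA=0x201C979 (w,kernel):
  [0] read 0x1B idx=16: raw=0x27007 flags P=1 W=1 U=1 S=0
  [1] read 0x27 idx=28: raw=0x29007 flags P=1 W=1 U=1 S=0
  ⇒ phys 0x29979  [2 reads]

TLB: [["0x141D", "0x24"], ["0x201C", "0x29"]]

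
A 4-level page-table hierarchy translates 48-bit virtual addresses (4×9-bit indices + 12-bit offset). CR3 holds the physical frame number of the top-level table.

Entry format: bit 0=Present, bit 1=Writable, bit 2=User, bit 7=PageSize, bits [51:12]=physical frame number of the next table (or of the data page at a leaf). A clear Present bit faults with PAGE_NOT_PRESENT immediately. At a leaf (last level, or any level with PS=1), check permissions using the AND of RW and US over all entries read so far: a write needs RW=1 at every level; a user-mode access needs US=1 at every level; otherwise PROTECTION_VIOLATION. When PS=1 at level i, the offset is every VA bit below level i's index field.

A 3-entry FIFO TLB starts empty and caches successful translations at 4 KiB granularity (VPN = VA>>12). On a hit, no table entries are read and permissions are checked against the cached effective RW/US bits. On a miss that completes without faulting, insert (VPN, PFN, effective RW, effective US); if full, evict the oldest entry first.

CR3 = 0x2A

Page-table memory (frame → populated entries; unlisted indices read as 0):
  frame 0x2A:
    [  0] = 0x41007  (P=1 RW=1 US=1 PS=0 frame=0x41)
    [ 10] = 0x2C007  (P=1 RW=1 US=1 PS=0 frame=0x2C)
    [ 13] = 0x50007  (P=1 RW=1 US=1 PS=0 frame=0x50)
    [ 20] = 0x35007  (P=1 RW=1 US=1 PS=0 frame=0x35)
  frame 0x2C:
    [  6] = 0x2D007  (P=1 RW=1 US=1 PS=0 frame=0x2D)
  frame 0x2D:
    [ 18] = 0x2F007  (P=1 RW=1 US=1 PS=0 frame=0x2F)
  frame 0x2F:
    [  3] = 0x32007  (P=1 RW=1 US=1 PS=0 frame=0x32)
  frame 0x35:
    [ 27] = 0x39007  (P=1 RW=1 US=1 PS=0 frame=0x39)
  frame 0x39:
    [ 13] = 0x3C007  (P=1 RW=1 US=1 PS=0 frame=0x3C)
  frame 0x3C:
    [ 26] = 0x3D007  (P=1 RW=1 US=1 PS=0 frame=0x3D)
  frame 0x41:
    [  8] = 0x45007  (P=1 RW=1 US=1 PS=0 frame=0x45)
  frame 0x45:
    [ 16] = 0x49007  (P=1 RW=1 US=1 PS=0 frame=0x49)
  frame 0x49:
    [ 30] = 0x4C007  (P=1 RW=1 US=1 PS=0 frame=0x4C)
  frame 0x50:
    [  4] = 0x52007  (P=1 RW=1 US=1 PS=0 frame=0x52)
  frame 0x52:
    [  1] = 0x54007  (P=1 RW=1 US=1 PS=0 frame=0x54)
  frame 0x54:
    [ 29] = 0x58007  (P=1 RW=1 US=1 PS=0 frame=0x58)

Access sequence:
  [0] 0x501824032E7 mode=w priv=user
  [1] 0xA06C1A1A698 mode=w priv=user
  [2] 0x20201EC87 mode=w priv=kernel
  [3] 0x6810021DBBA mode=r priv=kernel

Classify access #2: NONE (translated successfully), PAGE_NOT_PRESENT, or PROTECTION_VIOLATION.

Trace:
#0 VA=0x501824032E7 (w,user):
  lvl0: tbl 0x2A, slot 10 ⇒ 0x2C007 (P1/RW1/US1/PS0)
  lvl1: tbl 0x2C, slot 6 ⇒ 0x2D007 (P1/RW1/US1/PS0)
  lvl2: tbl 0x2D, slot 18 ⇒ 0x2F007 (P1/RW1/US1/PS0)
  lvl3: tbl 0x2F, slot 3 ⇒ 0x32007 (P1/RW1/US1/PS0)
  ✓ 0x322E7  — 4 lookups
#1 VA=0xA06C1A1A698 (w,user):
  lvl0: tbl 0x2A, slot 20 ⇒ 0x35007 (P1/RW1/US1/PS0)
  lvl1: tbl 0x35, slot 27 ⇒ 0x39007 (P1/RW1/US1/PS0)
  lvl2: tbl 0x39, slot 13 ⇒ 0x3C007 (P1/RW1/US1/PS0)
  lvl3: tbl 0x3C, slot 26 ⇒ 0x3D007 (P1/RW1/US1/PS0)
  ✓ 0x3D698  — 4 lookups
#2 VA=0x20201EC87 (w,kernel):
  lvl0: tbl 0x2A, slot 0 ⇒ 0x41007 (P1/RW1/US1/PS0)
  lvl1: tbl 0x41, slot 8 ⇒ 0x45007 (P1/RW1/US1/PS0)
  lvl2: tbl 0x45, slot 16 ⇒ 0x49007 (P1/RW1/US1/PS0)
  lvl3: tbl 0x49, slot 30 ⇒ 0x4C007 (P1/RW1/US1/PS0)
  ✓ 0x4CC87  — 4 lookups
#3 VA=0x6810021DBBA (r,kernel):
  lvl0: tbl 0x2A, slot 13 ⇒ 0x50007 (P1/RW1/US1/PS0)
  lvl1: tbl 0x50, slot 4 ⇒ 0x52007 (P1/RW1/US1/PS0)
  lvl2: tbl 0x52, slot 1 ⇒ 0x54007 (P1/RW1/US1/PS0)
  lvl3: tbl 0x54, slot 29 ⇒ 0x58007 (P1/RW1/US1/PS0)
  ✓ 0x58BBA  — 4 lookups

Access #2 fault: NONE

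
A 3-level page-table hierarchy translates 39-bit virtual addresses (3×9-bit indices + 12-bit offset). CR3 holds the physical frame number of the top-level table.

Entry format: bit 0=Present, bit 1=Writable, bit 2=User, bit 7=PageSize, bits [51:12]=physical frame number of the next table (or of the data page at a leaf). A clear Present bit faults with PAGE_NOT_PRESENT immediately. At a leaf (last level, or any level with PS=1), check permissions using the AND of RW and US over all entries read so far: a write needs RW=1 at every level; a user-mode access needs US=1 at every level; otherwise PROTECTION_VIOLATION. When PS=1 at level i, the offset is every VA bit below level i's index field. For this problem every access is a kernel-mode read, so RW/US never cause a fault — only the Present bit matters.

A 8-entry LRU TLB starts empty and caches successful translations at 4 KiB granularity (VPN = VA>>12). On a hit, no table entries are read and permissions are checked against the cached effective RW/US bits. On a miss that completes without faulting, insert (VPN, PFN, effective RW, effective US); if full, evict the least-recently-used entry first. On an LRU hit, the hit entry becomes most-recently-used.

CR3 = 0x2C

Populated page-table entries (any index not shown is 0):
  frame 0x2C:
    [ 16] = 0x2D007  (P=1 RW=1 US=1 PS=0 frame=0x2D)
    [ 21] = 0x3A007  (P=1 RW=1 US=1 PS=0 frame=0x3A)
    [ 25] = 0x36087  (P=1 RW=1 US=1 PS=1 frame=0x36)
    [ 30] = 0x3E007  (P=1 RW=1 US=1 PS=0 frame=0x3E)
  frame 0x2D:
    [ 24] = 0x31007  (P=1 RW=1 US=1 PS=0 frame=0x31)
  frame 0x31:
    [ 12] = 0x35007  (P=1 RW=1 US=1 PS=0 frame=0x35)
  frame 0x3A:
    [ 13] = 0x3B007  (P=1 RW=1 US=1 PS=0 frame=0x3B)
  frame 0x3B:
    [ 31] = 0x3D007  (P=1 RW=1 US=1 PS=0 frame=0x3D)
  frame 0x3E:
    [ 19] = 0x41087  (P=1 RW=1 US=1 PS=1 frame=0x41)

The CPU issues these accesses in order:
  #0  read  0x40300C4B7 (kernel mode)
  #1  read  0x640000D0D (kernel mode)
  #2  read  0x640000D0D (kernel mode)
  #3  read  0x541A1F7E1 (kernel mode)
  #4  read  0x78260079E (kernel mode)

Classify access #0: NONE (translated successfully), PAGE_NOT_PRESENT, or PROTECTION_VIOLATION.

Per-access translation:
#0 VA=0x40300C4B7 (r,kernel):
  L0 @0x2C[16] → 0x2D007  P=1,RW=1,US=1,PS=0
  L1 @0x2D[24] → 0x31007  P=1,RW=1,US=1,PS=0
  L2 @0x31[12] → 0x35007  P=1,RW=1,US=1,PS=0
  → PA=0x354B7  (3 entries read)
#1 VA=0x640000D0D (r,kernel):
  L0 @0x2C[25] → 0x36087  P=1,RW=1,US=1,PS=1
  → PA=0x36D0D (huge @L0)  (1 entries read)
#2 VA=0x640000D0D (r,kernel):
  TLB hit vpn=0x640000 → PA=0x36D0D
#3 VA=0x541A1F7E1 (r,kernel):
  L0 @0x2C[21] → 0x3A007  P=1,RW=1,US=1,PS=0
  L1 @0x3A[13] → 0x3B007  P=1,RW=1,US=1,PS=0
  L2 @0x3B[31] → 0x3D007  P=1,RW=1,US=1,PS=0
  → PA=0x3D7E1  (3 entries read)
#4 VA=0x78260079E (r,kernel):
  L0 @0x2C[30] → 0x3E007  P=1,RW=1,US=1,PS=0
  L1 @0x3E[19] → 0x41087  P=1,RW=1,US=1,PS=1
  → PA=0x4179E (huge @L1)  (2 entries read)

Access #0 fault: NONE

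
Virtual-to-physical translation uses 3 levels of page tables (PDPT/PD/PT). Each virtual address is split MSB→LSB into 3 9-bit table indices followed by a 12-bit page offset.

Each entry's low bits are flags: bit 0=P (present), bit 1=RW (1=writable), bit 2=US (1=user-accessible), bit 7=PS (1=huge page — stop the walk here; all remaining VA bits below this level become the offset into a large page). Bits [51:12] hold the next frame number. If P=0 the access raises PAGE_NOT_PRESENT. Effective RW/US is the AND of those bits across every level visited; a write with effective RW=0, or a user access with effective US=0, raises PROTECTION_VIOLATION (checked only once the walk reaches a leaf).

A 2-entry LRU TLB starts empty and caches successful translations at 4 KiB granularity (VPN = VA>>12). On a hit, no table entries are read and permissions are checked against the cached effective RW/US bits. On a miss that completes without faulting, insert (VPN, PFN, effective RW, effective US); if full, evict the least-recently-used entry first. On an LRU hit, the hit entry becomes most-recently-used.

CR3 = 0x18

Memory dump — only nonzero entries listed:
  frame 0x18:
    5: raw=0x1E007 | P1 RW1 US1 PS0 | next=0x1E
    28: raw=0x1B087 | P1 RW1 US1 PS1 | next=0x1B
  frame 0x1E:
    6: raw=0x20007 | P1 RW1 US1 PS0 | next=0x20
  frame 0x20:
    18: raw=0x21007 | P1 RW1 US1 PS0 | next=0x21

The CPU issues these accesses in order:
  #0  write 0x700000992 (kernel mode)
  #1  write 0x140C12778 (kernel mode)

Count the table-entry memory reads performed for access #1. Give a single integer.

Per-access translation:
#0 VA=0x700000992 (w,kernel):
  [0] read 0x18 idx=28: raw=0x1B087 flags P=1 W=1 U=1 S=1
  → PA=0x1B992 (huge @L0)  (1 entries read)
#1 VA=0x140C12778 (w,kernel):
  [0] read 0x18 idx=5: raw=0x1E007 flags P=1 W=1 U=1 S=0
  [1] read 0x1E idx=6: raw=0x20007 flags P=1 W=1 U=1 S=0
  [2] read 0x20 idx=18: raw=0x21007 flags P=1 W=1 U=1 S=0
  → PA=0x21778  (3 entries read)

Entries read for #1: 3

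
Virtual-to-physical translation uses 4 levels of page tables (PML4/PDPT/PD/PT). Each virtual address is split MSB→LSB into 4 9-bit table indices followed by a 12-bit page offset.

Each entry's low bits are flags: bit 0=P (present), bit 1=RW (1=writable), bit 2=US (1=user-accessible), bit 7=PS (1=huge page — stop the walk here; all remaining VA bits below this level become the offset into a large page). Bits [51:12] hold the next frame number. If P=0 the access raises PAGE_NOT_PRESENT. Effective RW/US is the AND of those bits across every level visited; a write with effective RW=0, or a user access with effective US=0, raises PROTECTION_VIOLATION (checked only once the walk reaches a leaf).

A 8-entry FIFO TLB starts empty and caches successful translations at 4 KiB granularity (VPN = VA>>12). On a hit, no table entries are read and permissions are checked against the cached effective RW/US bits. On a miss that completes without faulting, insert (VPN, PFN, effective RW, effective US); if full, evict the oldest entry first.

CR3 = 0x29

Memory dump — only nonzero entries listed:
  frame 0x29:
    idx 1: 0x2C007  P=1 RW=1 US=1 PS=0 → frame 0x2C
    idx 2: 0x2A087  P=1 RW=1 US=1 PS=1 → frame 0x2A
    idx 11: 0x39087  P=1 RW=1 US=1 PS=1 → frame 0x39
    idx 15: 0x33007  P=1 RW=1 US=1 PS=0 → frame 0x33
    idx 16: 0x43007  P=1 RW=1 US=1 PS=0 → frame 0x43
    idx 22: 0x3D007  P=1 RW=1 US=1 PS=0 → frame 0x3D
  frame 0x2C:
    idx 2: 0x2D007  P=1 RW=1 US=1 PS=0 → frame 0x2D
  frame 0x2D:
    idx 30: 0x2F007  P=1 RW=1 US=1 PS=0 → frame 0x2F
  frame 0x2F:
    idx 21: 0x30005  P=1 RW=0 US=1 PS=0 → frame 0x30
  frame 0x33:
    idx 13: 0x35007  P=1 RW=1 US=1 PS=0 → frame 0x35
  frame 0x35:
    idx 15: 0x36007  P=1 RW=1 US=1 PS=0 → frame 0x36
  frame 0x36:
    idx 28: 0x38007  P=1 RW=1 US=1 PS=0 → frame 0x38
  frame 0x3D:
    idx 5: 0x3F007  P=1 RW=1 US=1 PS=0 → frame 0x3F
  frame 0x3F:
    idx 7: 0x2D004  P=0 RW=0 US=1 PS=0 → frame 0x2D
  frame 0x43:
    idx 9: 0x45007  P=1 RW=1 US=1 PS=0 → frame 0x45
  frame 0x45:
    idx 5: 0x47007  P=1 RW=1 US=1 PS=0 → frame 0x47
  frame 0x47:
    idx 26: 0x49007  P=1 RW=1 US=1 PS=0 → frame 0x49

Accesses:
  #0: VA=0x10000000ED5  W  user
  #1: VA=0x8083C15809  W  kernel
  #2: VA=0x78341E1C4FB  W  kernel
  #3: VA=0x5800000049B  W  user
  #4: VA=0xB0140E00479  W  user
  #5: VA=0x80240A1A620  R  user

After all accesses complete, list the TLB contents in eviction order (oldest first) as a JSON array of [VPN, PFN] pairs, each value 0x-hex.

Per-access translation:
#0 VA=0x10000000ED5 (w,user):
  L0: frame=0x29 idx=2 entry=0x2A087 [P=1 RW=1 US=1 PS=1]
  ✓ 0x2AED5 (huge @L0)  — 1 lookups
#1 VA=0x8083C15809 (w,kernel):
  L0: frame=0x29 idx=1 entry=0x2C007 [P=1 RW=1 US=1 PS=0]
  L1: frame=0x2C idx=2 entry=0x2D007 [P=1 RW=1 US=1 PS=0]
  L2: frame=0x2D idx=30 entry=0x2F007 [P=1 RW=1 US=1 PS=0]
  L3: frame=0x2F idx=21 entry=0x30005 [P=1 RW=0 US=1 PS=0]
  ⇒ fault: PROTECTION_VIOLATION  — 4 lookups
#2 VA=0x78341E1C4FB (w,kernel):
  L0: frame=0x29 idx=15 entry=0x33007 [P=1 RW=1 US=1 PS=0]
  L1: frame=0x33 idx=13 entry=0x35007 [P=1 RW=1 US=1 PS=0]
  L2: frame=0x35 idx=15 entry=0x36007 [P=1 RW=1 US=1 PS=0]
  L3: frame=0x36 idx=28 entry=0x38007 [P=1 RW=1 US=1 PS=0]
  ✓ 0x384FB  — 4 lookups
#3 VA=0x5800000049B (w,user):
  L0: frame=0x29 idx=11 entry=0x39087 [P=1 RW=1 US=1 PS=1]
  ✓ 0x3949B (huge @L0)  — 1 lookups
#4 VA=0xB0140E00479 (w,user):
  L0: frame=0x29 idx=22 entry=0x3D007 [P=1 RW=1 US=1 PS=0]
  L1: frame=0x3D idx=5 entry=0x3F007 [P=1 RW=1 US=1 PS=0]
  L2: frame=0x3F idx=7 entry=0x2D004 [P=0 RW=0 US=1 PS=0]
  ⇒ fault: PAGE_NOT_PRESENT  — 3 lookups
#5 VA=0x80240A1A620 (r,user):
  L0: frame=0x29 idx=16 entry=0x43007 [P=1 RW=1 US=1 PS=0]
  L1: frame=0x43 idx=9 entry=0x45007 [P=1 RW=1 US=1 PS=0]
  L2: frame=0x45 idx=5 entry=0x47007 [P=1 RW=1 US=1 PS=0]
  L3: frame=0x47 idx=26 entry=0x49007 [P=1 RW=1 US=1 PS=0]
  ✓ 0x49620  — 4 lookups

TLB: [["0x10000000", "0x2A"], ["0x78341E1C", "0x38"], ["0x58000000", "0x39"], ["0x80240A1A", "0x49"]]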